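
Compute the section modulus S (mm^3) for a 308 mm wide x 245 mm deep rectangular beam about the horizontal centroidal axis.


S = b * h^2 / 6
= 308 * 245^2 / 6
= 308 * 60025 / 6
= 3081283.33 mm^3

3081283.33 mm^3


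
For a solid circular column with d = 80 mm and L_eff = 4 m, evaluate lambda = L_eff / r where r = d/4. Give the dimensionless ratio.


Radius of gyration r = d / 4 = 80 / 4 = 20.0 mm
L_eff = 4000.0 mm
Slenderness ratio = L / r = 4000.0 / 20.0 = 200.0 (dimensionless)

200.0 (dimensionless)


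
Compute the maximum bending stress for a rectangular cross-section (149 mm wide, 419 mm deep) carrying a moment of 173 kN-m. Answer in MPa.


I = b * h^3 / 12 = 149 * 419^3 / 12 = 913370732.58 mm^4
y = h / 2 = 419 / 2 = 209.5 mm
M = 173 kN-m = 173000000.0 N-mm
sigma = M * y / I = 173000000.0 * 209.5 / 913370732.58
= 39.68 MPa

39.68 MPa


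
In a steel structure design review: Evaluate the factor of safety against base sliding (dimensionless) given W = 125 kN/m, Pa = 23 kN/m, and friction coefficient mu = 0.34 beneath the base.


Resisting force = mu * W = 0.34 * 125 = 42.5 kN/m
FOS = Resisting / Driving = 42.5 / 23
= 1.8478 (dimensionless)

1.8478 (dimensionless)


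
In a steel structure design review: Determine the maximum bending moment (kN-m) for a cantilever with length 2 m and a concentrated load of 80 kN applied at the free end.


For a cantilever with a point load at the free end:
M_max = P * L = 80 * 2 = 160 kN-m

160 kN-m


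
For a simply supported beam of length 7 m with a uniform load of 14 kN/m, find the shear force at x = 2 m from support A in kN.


R_A = w * L / 2 = 14 * 7 / 2 = 49.0 kN
V(x) = R_A - w * x = 49.0 - 14 * 2
= 21.0 kN

21.0 kN


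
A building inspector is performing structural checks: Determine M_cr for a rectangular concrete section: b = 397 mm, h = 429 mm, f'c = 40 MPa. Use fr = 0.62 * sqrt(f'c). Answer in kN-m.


fr = 0.62 * sqrt(40) = 0.62 * 6.3246 = 3.9212 MPa
I = 397 * 429^3 / 12 = 2612047902.75 mm^4
y_t = 214.5 mm
M_cr = fr * I / y_t = 3.9212 * 2612047902.75 / 214.5 N-mm
= 47.7502 kN-m

47.7502 kN-m


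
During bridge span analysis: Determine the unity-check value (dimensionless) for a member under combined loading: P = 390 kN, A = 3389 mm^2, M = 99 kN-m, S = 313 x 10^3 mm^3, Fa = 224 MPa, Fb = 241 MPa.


f_a = P / A = 390000.0 / 3389 = 115.0782 MPa
f_b = M / S = 99000000.0 / 313000.0 = 316.2939 MPa
Ratio = f_a / Fa + f_b / Fb
= 115.0782 / 224 + 316.2939 / 241
= 1.8262 (dimensionless)

1.8262 (dimensionless)


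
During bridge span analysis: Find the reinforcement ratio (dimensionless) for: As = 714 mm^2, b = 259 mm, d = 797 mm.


rho = As / (b * d)
= 714 / (259 * 797)
= 714 / 206423
= 0.003459 (dimensionless)

0.003459 (dimensionless)


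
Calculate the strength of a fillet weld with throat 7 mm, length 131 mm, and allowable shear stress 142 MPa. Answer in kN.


Strength = throat * length * allowable stress
= 7 * 131 * 142 N
= 130214 N
= 130.21 kN

130.21 kN


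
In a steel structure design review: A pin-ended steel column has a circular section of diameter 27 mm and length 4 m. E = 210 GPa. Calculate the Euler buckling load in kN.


I = pi * d^4 / 64 = 26087.05 mm^4
L = 4000.0 mm
P_cr = pi^2 * E * I / L^2
= 9.8696 * 210000.0 * 26087.05 / 4000.0^2
= 3379.28 N = 3.3793 kN

3.3793 kN


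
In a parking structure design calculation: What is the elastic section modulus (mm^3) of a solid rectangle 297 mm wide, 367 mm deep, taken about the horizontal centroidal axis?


S = b * h^2 / 6
= 297 * 367^2 / 6
= 297 * 134689 / 6
= 6667105.5 mm^3

6667105.5 mm^3


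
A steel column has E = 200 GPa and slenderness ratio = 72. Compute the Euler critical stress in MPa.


sigma_cr = pi^2 * E / lambda^2
= 9.8696 * 200000.0 / 72^2
= 9.8696 * 200000.0 / 5184
= 380.7718 MPa

380.7718 MPa


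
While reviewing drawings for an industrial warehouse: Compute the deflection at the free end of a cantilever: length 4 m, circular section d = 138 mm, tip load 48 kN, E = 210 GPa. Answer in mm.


I = pi * d^4 / 64 = pi * 138^4 / 64 = 17802715.2 mm^4
L = 4000.0 mm, P = 48000.0 N, E = 210000.0 MPa
delta = P * L^3 / (3 * E * I)
= 48000.0 * 4000.0^3 / (3 * 210000.0 * 17802715.2)
= 273.9015 mm

273.9015 mm


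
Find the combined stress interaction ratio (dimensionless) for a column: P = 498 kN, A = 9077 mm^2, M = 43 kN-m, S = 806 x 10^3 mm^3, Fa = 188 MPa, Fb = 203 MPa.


f_a = P / A = 498000.0 / 9077 = 54.8639 MPa
f_b = M / S = 43000000.0 / 806000.0 = 53.3499 MPa
Ratio = f_a / Fa + f_b / Fb
= 54.8639 / 188 + 53.3499 / 203
= 0.5546 (dimensionless)

0.5546 (dimensionless)


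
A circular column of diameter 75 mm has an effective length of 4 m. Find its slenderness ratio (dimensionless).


Radius of gyration r = d / 4 = 75 / 4 = 18.75 mm
L_eff = 4000.0 mm
Slenderness ratio = L / r = 4000.0 / 18.75 = 213.33 (dimensionless)

213.33 (dimensionless)


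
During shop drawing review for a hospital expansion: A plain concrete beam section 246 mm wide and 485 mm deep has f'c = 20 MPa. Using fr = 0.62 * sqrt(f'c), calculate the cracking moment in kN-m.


fr = 0.62 * sqrt(20) = 0.62 * 4.4721 = 2.7727 MPa
I = 246 * 485^3 / 12 = 2338724562.5 mm^4
y_t = 242.5 mm
M_cr = fr * I / y_t = 2.7727 * 2338724562.5 / 242.5 N-mm
= 26.7408 kN-m

26.7408 kN-m


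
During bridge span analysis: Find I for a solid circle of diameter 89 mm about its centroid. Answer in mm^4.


r = d / 2 = 89 / 2 = 44.5 mm
I = pi * r^4 / 4 = pi * 44.5^4 / 4
= 3079852.55 mm^4

3079852.55 mm^4


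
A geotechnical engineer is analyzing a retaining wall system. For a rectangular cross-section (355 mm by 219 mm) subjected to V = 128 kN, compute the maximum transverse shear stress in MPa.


A = b * h = 355 * 219 = 77745 mm^2
V = 128 kN = 128000.0 N
tau_max = 1.5 * V / A = 1.5 * 128000.0 / 77745
= 2.4696 MPa

2.4696 MPa


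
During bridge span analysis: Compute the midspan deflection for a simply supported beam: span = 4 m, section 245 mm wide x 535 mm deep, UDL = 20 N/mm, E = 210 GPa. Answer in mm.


I = 245 * 535^3 / 12 = 3126411822.92 mm^4
L = 4000.0 mm, w = 20 N/mm, E = 210000.0 MPa
delta = 5 * w * L^4 / (384 * E * I)
= 5 * 20 * 4000.0^4 / (384 * 210000.0 * 3126411822.92)
= 0.1015 mm

0.1015 mm


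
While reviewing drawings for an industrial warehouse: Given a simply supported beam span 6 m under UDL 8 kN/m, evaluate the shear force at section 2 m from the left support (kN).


R_A = w * L / 2 = 8 * 6 / 2 = 24.0 kN
V(x) = R_A - w * x = 24.0 - 8 * 2
= 8.0 kN

8.0 kN


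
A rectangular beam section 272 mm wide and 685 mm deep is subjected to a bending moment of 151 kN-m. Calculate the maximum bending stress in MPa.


I = b * h^3 / 12 = 272 * 685^3 / 12 = 7285500166.67 mm^4
y = h / 2 = 685 / 2 = 342.5 mm
M = 151 kN-m = 151000000.0 N-mm
sigma = M * y / I = 151000000.0 * 342.5 / 7285500166.67
= 7.1 MPa

7.1 MPa


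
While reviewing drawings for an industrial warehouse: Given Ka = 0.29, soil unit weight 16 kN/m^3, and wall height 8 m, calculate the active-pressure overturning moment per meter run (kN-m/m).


Pa = 0.5 * Ka * gamma * H^2
= 0.5 * 0.29 * 16 * 8^2
= 148.48 kN/m
Arm = H / 3 = 8 / 3 = 2.6667 m
Mo = Pa * arm = Pa * H / 3 = 148.48 * 8 / 3 = 395.9467 kN-m/m

395.9467 kN-m/m


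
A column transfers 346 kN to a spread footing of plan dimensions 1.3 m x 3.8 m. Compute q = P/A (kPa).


A = 1.3 * 3.8 = 4.94 m^2
q = P / A = 346 / 4.94
= 70.0405 kPa

70.0405 kPa


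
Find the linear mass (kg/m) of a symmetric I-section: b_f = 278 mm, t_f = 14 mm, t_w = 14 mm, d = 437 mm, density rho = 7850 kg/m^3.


A_flanges = 2 * 278 * 14 = 7784 mm^2
A_web = (437 - 2 * 14) * 14 = 5726 mm^2
A_total = 7784 + 5726 = 13510 mm^2 = 0.013510 m^2
Weight = rho * A = 7850 * 0.013510 = 106.0535 kg/m

106.0535 kg/m


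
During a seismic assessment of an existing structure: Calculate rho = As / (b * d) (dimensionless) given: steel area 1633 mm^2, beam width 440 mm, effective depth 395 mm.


rho = As / (b * d)
= 1633 / (440 * 395)
= 1633 / 173800
= 0.009396 (dimensionless)

0.009396 (dimensionless)


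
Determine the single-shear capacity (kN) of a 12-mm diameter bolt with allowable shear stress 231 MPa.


A = pi * d^2 / 4 = pi * 12^2 / 4 = 113.0973 mm^2
V = f_v * A / 1000 = 231 * 113.0973 / 1000
= 26.1255 kN

26.1255 kN


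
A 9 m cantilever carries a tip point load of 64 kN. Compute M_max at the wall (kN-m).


For a cantilever with a point load at the free end:
M_max = P * L = 64 * 9 = 576 kN-m

576 kN-m


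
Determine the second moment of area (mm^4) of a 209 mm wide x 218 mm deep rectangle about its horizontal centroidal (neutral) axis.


I = b * h^3 / 12
= 209 * 218^3 / 12
= 209 * 10360232 / 12
= 180440707.33 mm^4

180440707.33 mm^4


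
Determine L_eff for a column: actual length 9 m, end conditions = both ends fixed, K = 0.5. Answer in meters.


L_eff = K * L
= 0.5 * 9
= 4.5 m

4.5 m


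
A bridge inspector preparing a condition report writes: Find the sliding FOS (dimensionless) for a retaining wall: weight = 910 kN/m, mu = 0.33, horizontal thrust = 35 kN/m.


Resisting force = mu * W = 0.33 * 910 = 300.3 kN/m
FOS = Resisting / Driving = 300.3 / 35
= 8.58 (dimensionless)

8.58 (dimensionless)


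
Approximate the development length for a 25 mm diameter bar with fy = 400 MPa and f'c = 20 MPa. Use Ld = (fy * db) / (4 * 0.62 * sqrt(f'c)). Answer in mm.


Ld = (fy * db) / (4 * 0.62 * sqrt(f'c))
= (400 * 25) / (4 * 0.62 * sqrt(20))
= 10000 / 11.0909
= 901.64 mm

901.64 mm


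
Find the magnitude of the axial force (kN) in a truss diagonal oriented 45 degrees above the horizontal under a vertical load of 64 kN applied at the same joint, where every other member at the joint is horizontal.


At the joint, only the diagonal has a vertical component, so vertical equilibrium gives:
F * sin(45) = 64
F = 64 / sin(45)
= 64 / 0.707107
= 90.51 kN

90.51 kN


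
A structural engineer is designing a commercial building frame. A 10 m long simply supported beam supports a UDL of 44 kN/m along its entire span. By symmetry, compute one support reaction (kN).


Total load = w * L = 44 * 10 = 440 kN
By symmetry, each reaction R = total / 2 = 440 / 2 = 220.0 kN

220.0 kN


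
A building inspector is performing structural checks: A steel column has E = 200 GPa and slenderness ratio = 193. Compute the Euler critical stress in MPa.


sigma_cr = pi^2 * E / lambda^2
= 9.8696 * 200000.0 / 193^2
= 9.8696 * 200000.0 / 37249
= 52.9926 MPa

52.9926 MPa


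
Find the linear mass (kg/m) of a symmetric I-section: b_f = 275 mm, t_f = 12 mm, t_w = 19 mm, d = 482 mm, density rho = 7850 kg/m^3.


A_flanges = 2 * 275 * 12 = 6600 mm^2
A_web = (482 - 2 * 12) * 19 = 8702 mm^2
A_total = 6600 + 8702 = 15302 mm^2 = 0.015302 m^2
Weight = rho * A = 7850 * 0.015302 = 120.1207 kg/m

120.1207 kg/m


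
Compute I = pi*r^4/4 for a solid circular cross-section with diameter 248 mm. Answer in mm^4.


r = d / 2 = 248 / 2 = 124.0 mm
I = pi * r^4 / 4 = pi * 124.0^4 / 4
= 185684914.5 mm^4

185684914.5 mm^4


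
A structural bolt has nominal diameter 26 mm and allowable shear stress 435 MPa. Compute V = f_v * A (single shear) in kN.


A = pi * d^2 / 4 = pi * 26^2 / 4 = 530.9292 mm^2
V = f_v * A / 1000 = 435 * 530.9292 / 1000
= 230.9542 kN

230.9542 kN


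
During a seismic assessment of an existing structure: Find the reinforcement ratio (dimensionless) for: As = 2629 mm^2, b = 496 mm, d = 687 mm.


rho = As / (b * d)
= 2629 / (496 * 687)
= 2629 / 340752
= 0.007715 (dimensionless)

0.007715 (dimensionless)


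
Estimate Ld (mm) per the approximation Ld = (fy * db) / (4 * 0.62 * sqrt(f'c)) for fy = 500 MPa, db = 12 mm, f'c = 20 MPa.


Ld = (fy * db) / (4 * 0.62 * sqrt(f'c))
= (500 * 12) / (4 * 0.62 * sqrt(20))
= 6000 / 11.0909
= 540.98 mm

540.98 mm


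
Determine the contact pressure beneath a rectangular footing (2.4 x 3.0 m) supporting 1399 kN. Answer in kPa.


A = 2.4 * 3.0 = 7.2 m^2
q = P / A = 1399 / 7.2
= 194.3056 kPa

194.3056 kPa


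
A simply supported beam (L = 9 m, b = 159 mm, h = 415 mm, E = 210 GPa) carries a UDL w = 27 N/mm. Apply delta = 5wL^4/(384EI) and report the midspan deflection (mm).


I = 159 * 415^3 / 12 = 947022218.75 mm^4
L = 9000.0 mm, w = 27 N/mm, E = 210000.0 MPa
delta = 5 * w * L^4 / (384 * E * I)
= 5 * 27 * 9000.0^4 / (384 * 210000.0 * 947022218.75)
= 11.5983 mm

11.5983 mm


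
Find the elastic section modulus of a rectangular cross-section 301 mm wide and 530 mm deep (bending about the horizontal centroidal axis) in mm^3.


S = b * h^2 / 6
= 301 * 530^2 / 6
= 301 * 280900 / 6
= 14091816.67 mm^3

14091816.67 mm^3


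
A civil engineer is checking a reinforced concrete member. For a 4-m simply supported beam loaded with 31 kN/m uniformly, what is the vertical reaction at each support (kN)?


Total load = w * L = 31 * 4 = 124 kN
By symmetry, each reaction R = total / 2 = 124 / 2 = 62.0 kN

62.0 kN


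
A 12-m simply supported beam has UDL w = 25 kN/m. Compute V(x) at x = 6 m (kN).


R_A = w * L / 2 = 25 * 12 / 2 = 150.0 kN
V(x) = R_A - w * x = 150.0 - 25 * 6
= 0.0 kN

0.0 kN


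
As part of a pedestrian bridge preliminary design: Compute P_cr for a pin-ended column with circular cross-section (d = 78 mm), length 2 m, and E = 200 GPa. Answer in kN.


I = pi * d^4 / 64 = 1816972.31 mm^4
L = 2000.0 mm
P_cr = pi^2 * E * I / L^2
= 9.8696 * 200000.0 * 1816972.31 / 2000.0^2
= 896639.9 N = 896.6399 kN

896.6399 kN


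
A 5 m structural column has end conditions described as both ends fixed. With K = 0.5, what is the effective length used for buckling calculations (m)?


L_eff = K * L
= 0.5 * 5
= 2.5 m

2.5 m


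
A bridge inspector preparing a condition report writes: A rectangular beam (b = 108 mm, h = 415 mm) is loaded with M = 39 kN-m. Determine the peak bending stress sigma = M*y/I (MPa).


I = b * h^3 / 12 = 108 * 415^3 / 12 = 643260375.0 mm^4
y = h / 2 = 415 / 2 = 207.5 mm
M = 39 kN-m = 39000000.0 N-mm
sigma = M * y / I = 39000000.0 * 207.5 / 643260375.0
= 12.58 MPa

12.58 MPa


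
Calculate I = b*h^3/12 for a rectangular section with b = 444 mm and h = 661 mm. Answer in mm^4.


I = b * h^3 / 12
= 444 * 661^3 / 12
= 444 * 288804781 / 12
= 10685776897.0 mm^4

10685776897.0 mm^4


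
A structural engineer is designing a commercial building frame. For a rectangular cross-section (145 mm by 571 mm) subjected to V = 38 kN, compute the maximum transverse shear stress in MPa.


A = b * h = 145 * 571 = 82795 mm^2
V = 38 kN = 38000.0 N
tau_max = 1.5 * V / A = 1.5 * 38000.0 / 82795
= 0.6884 MPa

0.6884 MPa


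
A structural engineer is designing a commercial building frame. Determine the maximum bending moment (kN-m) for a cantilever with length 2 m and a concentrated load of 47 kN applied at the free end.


For a cantilever with a point load at the free end:
M_max = P * L = 47 * 2 = 94 kN-m

94 kN-m


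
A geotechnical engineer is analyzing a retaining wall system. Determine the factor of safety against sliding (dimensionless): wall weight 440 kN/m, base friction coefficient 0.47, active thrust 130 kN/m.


Resisting force = mu * W = 0.47 * 440 = 206.8 kN/m
FOS = Resisting / Driving = 206.8 / 130
= 1.5908 (dimensionless)

1.5908 (dimensionless)


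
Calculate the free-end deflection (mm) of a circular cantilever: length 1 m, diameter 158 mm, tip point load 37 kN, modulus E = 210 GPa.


I = pi * d^4 / 64 = pi * 158^4 / 64 = 30591322.08 mm^4
L = 1000.0 mm, P = 37000.0 N, E = 210000.0 MPa
delta = P * L^3 / (3 * E * I)
= 37000.0 * 1000.0^3 / (3 * 210000.0 * 30591322.08)
= 1.9198 mm

1.9198 mm


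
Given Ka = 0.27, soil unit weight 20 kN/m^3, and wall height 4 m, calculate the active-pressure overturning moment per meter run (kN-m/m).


Pa = 0.5 * Ka * gamma * H^2
= 0.5 * 0.27 * 20 * 4^2
= 43.2 kN/m
Arm = H / 3 = 4 / 3 = 1.3333 m
Mo = Pa * arm = Pa * H / 3 = 43.2 * 4 / 3 = 57.6 kN-m/m

57.6 kN-m/m


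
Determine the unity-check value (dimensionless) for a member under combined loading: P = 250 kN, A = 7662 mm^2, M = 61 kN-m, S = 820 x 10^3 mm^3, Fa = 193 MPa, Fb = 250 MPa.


f_a = P / A = 250000.0 / 7662 = 32.6286 MPa
f_b = M / S = 61000000.0 / 820000.0 = 74.3902 MPa
Ratio = f_a / Fa + f_b / Fb
= 32.6286 / 193 + 74.3902 / 250
= 0.4666 (dimensionless)

0.4666 (dimensionless)


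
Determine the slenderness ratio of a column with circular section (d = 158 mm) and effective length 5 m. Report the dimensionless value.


Radius of gyration r = d / 4 = 158 / 4 = 39.5 mm
L_eff = 5000.0 mm
Slenderness ratio = L / r = 5000.0 / 39.5 = 126.58 (dimensionless)

126.58 (dimensionless)


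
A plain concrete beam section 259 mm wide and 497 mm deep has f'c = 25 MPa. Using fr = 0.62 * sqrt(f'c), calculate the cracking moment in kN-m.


fr = 0.62 * sqrt(25) = 0.62 * 5.0 = 3.1 MPa
I = 259 * 497^3 / 12 = 2649644958.92 mm^4
y_t = 248.5 mm
M_cr = fr * I / y_t = 3.1 * 2649644958.92 / 248.5 N-mm
= 33.0539 kN-m

33.0539 kN-m


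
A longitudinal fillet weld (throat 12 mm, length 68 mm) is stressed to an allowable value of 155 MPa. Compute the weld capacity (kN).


Strength = throat * length * allowable stress
= 12 * 68 * 155 N
= 126480 N
= 126.48 kN

126.48 kN


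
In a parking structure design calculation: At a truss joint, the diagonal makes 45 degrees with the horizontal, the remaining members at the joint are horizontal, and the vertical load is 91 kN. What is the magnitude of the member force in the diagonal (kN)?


At the joint, only the diagonal has a vertical component, so vertical equilibrium gives:
F * sin(45) = 91
F = 91 / sin(45)
= 91 / 0.707107
= 128.69 kN

128.69 kN


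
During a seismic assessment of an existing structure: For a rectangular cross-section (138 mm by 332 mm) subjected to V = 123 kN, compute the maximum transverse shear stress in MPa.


A = b * h = 138 * 332 = 45816 mm^2
V = 123 kN = 123000.0 N
tau_max = 1.5 * V / A = 1.5 * 123000.0 / 45816
= 4.027 MPa

4.027 MPa


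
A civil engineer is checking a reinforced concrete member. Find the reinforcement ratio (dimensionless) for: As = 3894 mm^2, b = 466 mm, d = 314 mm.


rho = As / (b * d)
= 3894 / (466 * 314)
= 3894 / 146324
= 0.026612 (dimensionless)

0.026612 (dimensionless)


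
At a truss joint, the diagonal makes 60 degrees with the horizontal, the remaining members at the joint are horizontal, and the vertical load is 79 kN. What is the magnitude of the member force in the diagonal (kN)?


At the joint, only the diagonal has a vertical component, so vertical equilibrium gives:
F * sin(60) = 79
F = 79 / sin(60)
= 79 / 0.866025
= 91.22 kN

91.22 kN


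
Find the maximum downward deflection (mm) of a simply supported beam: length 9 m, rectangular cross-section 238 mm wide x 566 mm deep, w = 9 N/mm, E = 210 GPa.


I = 238 * 566^3 / 12 = 3596209670.67 mm^4
L = 9000.0 mm, w = 9 N/mm, E = 210000.0 MPa
delta = 5 * w * L^4 / (384 * E * I)
= 5 * 9 * 9000.0^4 / (384 * 210000.0 * 3596209670.67)
= 1.0181 mm

1.0181 mm


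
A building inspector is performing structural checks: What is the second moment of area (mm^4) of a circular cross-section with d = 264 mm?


r = d / 2 = 264 / 2 = 132.0 mm
I = pi * r^4 / 4 = pi * 132.0^4 / 4
= 238443564.89 mm^4

238443564.89 mm^4


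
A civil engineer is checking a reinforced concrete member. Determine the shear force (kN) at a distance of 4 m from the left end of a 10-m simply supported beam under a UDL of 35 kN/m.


R_A = w * L / 2 = 35 * 10 / 2 = 175.0 kN
V(x) = R_A - w * x = 175.0 - 35 * 4
= 35.0 kN

35.0 kN


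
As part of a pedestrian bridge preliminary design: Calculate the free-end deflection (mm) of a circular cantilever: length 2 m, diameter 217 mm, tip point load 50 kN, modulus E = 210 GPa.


I = pi * d^4 / 64 = pi * 217^4 / 64 = 108845087.82 mm^4
L = 2000.0 mm, P = 50000.0 N, E = 210000.0 MPa
delta = P * L^3 / (3 * E * I)
= 50000.0 * 2000.0^3 / (3 * 210000.0 * 108845087.82)
= 5.8333 mm

5.8333 mm


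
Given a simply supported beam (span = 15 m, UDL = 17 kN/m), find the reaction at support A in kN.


Total load = w * L = 17 * 15 = 255 kN
By symmetry, each reaction R = total / 2 = 255 / 2 = 127.5 kN

127.5 kN


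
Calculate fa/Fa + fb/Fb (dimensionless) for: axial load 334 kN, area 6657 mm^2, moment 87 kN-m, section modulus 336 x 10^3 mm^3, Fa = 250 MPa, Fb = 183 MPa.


f_a = P / A = 334000.0 / 6657 = 50.1728 MPa
f_b = M / S = 87000000.0 / 336000.0 = 258.9286 MPa
Ratio = f_a / Fa + f_b / Fb
= 50.1728 / 250 + 258.9286 / 183
= 1.6156 (dimensionless)

1.6156 (dimensionless)


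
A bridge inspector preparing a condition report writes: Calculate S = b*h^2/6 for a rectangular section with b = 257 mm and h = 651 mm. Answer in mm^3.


S = b * h^2 / 6
= 257 * 651^2 / 6
= 257 * 423801 / 6
= 18152809.5 mm^3

18152809.5 mm^3


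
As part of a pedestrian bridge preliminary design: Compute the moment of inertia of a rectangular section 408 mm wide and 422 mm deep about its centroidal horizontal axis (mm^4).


I = b * h^3 / 12
= 408 * 422^3 / 12
= 408 * 75151448 / 12
= 2555149232.0 mm^4

2555149232.0 mm^4


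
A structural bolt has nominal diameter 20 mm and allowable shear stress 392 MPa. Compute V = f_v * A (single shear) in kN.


A = pi * d^2 / 4 = pi * 20^2 / 4 = 314.1593 mm^2
V = f_v * A / 1000 = 392 * 314.1593 / 1000
= 123.1504 kN

123.1504 kN


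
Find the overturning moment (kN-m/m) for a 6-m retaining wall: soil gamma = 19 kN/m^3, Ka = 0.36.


Pa = 0.5 * Ka * gamma * H^2
= 0.5 * 0.36 * 19 * 6^2
= 123.12 kN/m
Arm = H / 3 = 6 / 3 = 2.0 m
Mo = Pa * arm = Pa * H / 3 = 123.12 * 6 / 3 = 246.24 kN-m/m

246.24 kN-m/m


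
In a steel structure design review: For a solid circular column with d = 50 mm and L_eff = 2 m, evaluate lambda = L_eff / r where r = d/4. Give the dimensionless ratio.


Radius of gyration r = d / 4 = 50 / 4 = 12.5 mm
L_eff = 2000.0 mm
Slenderness ratio = L / r = 2000.0 / 12.5 = 160.0 (dimensionless)

160.0 (dimensionless)


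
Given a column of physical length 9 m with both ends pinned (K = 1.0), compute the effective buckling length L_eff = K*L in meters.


L_eff = K * L
= 1.0 * 9
= 9.0 m

9.0 m


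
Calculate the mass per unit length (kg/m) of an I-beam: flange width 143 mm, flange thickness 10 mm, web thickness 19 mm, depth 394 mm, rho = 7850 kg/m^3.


A_flanges = 2 * 143 * 10 = 2860 mm^2
A_web = (394 - 2 * 10) * 19 = 7106 mm^2
A_total = 2860 + 7106 = 9966 mm^2 = 0.009966 m^2
Weight = rho * A = 7850 * 0.009966 = 78.2331 kg/m

78.2331 kg/m


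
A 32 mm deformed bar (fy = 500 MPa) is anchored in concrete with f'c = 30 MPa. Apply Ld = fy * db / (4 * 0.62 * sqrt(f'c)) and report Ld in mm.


Ld = (fy * db) / (4 * 0.62 * sqrt(f'c))
= (500 * 32) / (4 * 0.62 * sqrt(30))
= 16000 / 13.5835
= 1177.9 mm

1177.9 mm


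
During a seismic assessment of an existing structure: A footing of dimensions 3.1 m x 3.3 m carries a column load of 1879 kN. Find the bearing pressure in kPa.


A = 3.1 * 3.3 = 10.23 m^2
q = P / A = 1879 / 10.23
= 183.6755 kPa

183.6755 kPa


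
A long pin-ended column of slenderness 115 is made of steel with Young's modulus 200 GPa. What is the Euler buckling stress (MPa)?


sigma_cr = pi^2 * E / lambda^2
= 9.8696 * 200000.0 / 115^2
= 9.8696 * 200000.0 / 13225
= 149.2568 MPa

149.2568 MPa


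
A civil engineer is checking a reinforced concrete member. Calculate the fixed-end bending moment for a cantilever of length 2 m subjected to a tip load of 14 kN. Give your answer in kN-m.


For a cantilever with a point load at the free end:
M_max = P * L = 14 * 2 = 28 kN-m

28 kN-m


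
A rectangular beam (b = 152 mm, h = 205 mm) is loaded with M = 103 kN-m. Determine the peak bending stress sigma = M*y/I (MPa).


I = b * h^3 / 12 = 152 * 205^3 / 12 = 109124916.67 mm^4
y = h / 2 = 205 / 2 = 102.5 mm
M = 103 kN-m = 103000000.0 N-mm
sigma = M * y / I = 103000000.0 * 102.5 / 109124916.67
= 96.75 MPa

96.75 MPa


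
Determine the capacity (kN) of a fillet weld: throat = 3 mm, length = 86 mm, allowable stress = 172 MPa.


Strength = throat * length * allowable stress
= 3 * 86 * 172 N
= 44376 N
= 44.38 kN

44.38 kN


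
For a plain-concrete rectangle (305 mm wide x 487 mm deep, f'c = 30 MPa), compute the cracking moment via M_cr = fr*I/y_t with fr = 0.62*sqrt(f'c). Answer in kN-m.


fr = 0.62 * sqrt(30) = 0.62 * 5.4772 = 3.3959 MPa
I = 305 * 487^3 / 12 = 2935658117.92 mm^4
y_t = 243.5 mm
M_cr = fr * I / y_t = 3.3959 * 2935658117.92 / 243.5 N-mm
= 40.941 kN-m

40.941 kN-m


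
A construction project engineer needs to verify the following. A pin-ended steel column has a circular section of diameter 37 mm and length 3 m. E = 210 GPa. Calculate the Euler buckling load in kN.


I = pi * d^4 / 64 = 91997.66 mm^4
L = 3000.0 mm
P_cr = pi^2 * E * I / L^2
= 9.8696 * 210000.0 * 91997.66 / 3000.0^2
= 21186.21 N = 21.1862 kN

21.1862 kN


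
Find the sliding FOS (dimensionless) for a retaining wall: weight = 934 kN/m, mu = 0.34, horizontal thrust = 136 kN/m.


Resisting force = mu * W = 0.34 * 934 = 317.56 kN/m
FOS = Resisting / Driving = 317.56 / 136
= 2.335 (dimensionless)

2.335 (dimensionless)


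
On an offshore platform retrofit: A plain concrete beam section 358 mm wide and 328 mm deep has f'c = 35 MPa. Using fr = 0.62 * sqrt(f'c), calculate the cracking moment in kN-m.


fr = 0.62 * sqrt(35) = 0.62 * 5.9161 = 3.668 MPa
I = 358 * 328^3 / 12 = 1052745301.33 mm^4
y_t = 164.0 mm
M_cr = fr * I / y_t = 3.668 * 1052745301.33 / 164.0 N-mm
= 23.5454 kN-m

23.5454 kN-m


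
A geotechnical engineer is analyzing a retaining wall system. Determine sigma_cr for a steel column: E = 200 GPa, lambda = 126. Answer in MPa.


sigma_cr = pi^2 * E / lambda^2
= 9.8696 * 200000.0 / 126^2
= 9.8696 * 200000.0 / 15876
= 124.3336 MPa

124.3336 MPa


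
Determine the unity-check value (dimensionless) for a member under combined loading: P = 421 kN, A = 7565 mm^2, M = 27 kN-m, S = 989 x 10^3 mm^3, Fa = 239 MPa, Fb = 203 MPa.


f_a = P / A = 421000.0 / 7565 = 55.651 MPa
f_b = M / S = 27000000.0 / 989000.0 = 27.3003 MPa
Ratio = f_a / Fa + f_b / Fb
= 55.651 / 239 + 27.3003 / 203
= 0.3673 (dimensionless)

0.3673 (dimensionless)


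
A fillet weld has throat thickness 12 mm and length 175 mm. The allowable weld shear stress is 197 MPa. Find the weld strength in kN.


Strength = throat * length * allowable stress
= 12 * 175 * 197 N
= 413700 N
= 413.7 kN

413.7 kN


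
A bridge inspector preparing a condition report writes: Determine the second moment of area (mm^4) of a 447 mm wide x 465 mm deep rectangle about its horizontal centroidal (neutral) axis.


I = b * h^3 / 12
= 447 * 465^3 / 12
= 447 * 100544625 / 12
= 3745287281.25 mm^4

3745287281.25 mm^4


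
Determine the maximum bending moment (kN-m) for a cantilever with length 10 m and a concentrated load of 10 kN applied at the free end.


For a cantilever with a point load at the free end:
M_max = P * L = 10 * 10 = 100 kN-m

100 kN-m


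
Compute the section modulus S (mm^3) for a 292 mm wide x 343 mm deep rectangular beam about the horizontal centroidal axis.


S = b * h^2 / 6
= 292 * 343^2 / 6
= 292 * 117649 / 6
= 5725584.67 mm^3

5725584.67 mm^3


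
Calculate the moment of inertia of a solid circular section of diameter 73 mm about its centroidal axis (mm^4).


r = d / 2 = 73 / 2 = 36.5 mm
I = pi * r^4 / 4 = pi * 36.5^4 / 4
= 1393995.4 mm^4

1393995.4 mm^4


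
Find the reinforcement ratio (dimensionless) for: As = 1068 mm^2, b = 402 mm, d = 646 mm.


rho = As / (b * d)
= 1068 / (402 * 646)
= 1068 / 259692
= 0.004113 (dimensionless)

0.004113 (dimensionless)


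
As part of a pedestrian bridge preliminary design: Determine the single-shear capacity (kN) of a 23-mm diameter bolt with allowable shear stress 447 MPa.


A = pi * d^2 / 4 = pi * 23^2 / 4 = 415.4756 mm^2
V = f_v * A / 1000 = 447 * 415.4756 / 1000
= 185.7176 kN

185.7176 kN


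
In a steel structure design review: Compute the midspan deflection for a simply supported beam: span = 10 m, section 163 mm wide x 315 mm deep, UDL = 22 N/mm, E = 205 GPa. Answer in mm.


I = 163 * 315^3 / 12 = 424558968.75 mm^4
L = 10000.0 mm, w = 22 N/mm, E = 205000.0 MPa
delta = 5 * w * L^4 / (384 * E * I)
= 5 * 22 * 10000.0^4 / (384 * 205000.0 * 424558968.75)
= 32.9132 mm

32.9132 mm


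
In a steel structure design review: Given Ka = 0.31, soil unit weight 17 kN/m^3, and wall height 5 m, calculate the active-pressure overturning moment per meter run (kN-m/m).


Pa = 0.5 * Ka * gamma * H^2
= 0.5 * 0.31 * 17 * 5^2
= 65.875 kN/m
Arm = H / 3 = 5 / 3 = 1.6667 m
Mo = Pa * arm = Pa * H / 3 = 65.875 * 5 / 3 = 109.7917 kN-m/m

109.7917 kN-m/m


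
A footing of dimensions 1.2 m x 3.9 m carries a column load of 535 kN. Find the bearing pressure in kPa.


A = 1.2 * 3.9 = 4.68 m^2
q = P / A = 535 / 4.68
= 114.3162 kPa

114.3162 kPa


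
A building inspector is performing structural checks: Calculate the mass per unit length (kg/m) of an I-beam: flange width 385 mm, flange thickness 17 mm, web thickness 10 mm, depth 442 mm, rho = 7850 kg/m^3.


A_flanges = 2 * 385 * 17 = 13090 mm^2
A_web = (442 - 2 * 17) * 10 = 4080 mm^2
A_total = 13090 + 4080 = 17170 mm^2 = 0.017170 m^2
Weight = rho * A = 7850 * 0.017170 = 134.7845 kg/m

134.7845 kg/m


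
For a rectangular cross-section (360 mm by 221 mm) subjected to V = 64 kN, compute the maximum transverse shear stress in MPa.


A = b * h = 360 * 221 = 79560 mm^2
V = 64 kN = 64000.0 N
tau_max = 1.5 * V / A = 1.5 * 64000.0 / 79560
= 1.2066 MPa

1.2066 MPa


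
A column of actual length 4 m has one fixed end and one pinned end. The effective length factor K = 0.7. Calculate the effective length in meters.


L_eff = K * L
= 0.7 * 4
= 2.8 m

2.8 m


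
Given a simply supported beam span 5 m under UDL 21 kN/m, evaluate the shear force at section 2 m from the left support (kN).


R_A = w * L / 2 = 21 * 5 / 2 = 52.5 kN
V(x) = R_A - w * x = 52.5 - 21 * 2
= 10.5 kN

10.5 kN


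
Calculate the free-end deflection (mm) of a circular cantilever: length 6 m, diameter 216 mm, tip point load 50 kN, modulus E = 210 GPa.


I = pi * d^4 / 64 = pi * 216^4 / 64 = 106852553.05 mm^4
L = 6000.0 mm, P = 50000.0 N, E = 210000.0 MPa
delta = P * L^3 / (3 * E * I)
= 50000.0 * 6000.0^3 / (3 * 210000.0 * 106852553.05)
= 160.4347 mm

160.4347 mm


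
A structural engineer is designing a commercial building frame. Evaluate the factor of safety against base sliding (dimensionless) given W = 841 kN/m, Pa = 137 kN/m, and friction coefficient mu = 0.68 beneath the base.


Resisting force = mu * W = 0.68 * 841 = 571.88 kN/m
FOS = Resisting / Driving = 571.88 / 137
= 4.1743 (dimensionless)

4.1743 (dimensionless)


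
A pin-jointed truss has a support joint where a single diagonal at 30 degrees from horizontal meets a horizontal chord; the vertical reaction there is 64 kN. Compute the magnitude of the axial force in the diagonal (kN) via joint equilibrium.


At the joint, only the diagonal has a vertical component, so vertical equilibrium gives:
F * sin(30) = 64
F = 64 / sin(30)
= 64 / 0.5
= 128.0 kN

128.0 kN


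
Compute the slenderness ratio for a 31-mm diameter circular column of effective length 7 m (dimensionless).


Radius of gyration r = d / 4 = 31 / 4 = 7.75 mm
L_eff = 7000.0 mm
Slenderness ratio = L / r = 7000.0 / 7.75 = 903.23 (dimensionless)

903.23 (dimensionless)


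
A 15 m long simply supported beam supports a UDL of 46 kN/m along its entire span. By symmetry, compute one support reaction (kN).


Total load = w * L = 46 * 15 = 690 kN
By symmetry, each reaction R = total / 2 = 690 / 2 = 345.0 kN

345.0 kN


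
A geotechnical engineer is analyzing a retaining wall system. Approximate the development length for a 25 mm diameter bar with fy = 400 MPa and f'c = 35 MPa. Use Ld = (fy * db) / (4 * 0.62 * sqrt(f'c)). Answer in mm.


Ld = (fy * db) / (4 * 0.62 * sqrt(f'c))
= (400 * 25) / (4 * 0.62 * sqrt(35))
= 10000 / 14.6719
= 681.58 mm

681.58 mm


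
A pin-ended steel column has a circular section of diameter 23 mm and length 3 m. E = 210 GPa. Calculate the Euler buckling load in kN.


I = pi * d^4 / 64 = 13736.66 mm^4
L = 3000.0 mm
P_cr = pi^2 * E * I / L^2
= 9.8696 * 210000.0 * 13736.66 / 3000.0^2
= 3163.43 N = 3.1634 kN

3.1634 kN


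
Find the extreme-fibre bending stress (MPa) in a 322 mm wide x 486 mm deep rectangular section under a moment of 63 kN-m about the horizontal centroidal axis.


I = b * h^3 / 12 = 322 * 486^3 / 12 = 3080232036.0 mm^4
y = h / 2 = 486 / 2 = 243.0 mm
M = 63 kN-m = 63000000.0 N-mm
sigma = M * y / I = 63000000.0 * 243.0 / 3080232036.0
= 4.97 MPa

4.97 MPa


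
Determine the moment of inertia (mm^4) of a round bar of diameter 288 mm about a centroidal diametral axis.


r = d / 2 = 288 / 2 = 144.0 mm
I = pi * r^4 / 4 = pi * 144.0^4 / 4
= 337706834.33 mm^4

337706834.33 mm^4


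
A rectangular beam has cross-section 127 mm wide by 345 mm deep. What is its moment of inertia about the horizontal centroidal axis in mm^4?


I = b * h^3 / 12
= 127 * 345^3 / 12
= 127 * 41063625 / 12
= 434590031.25 mm^4

434590031.25 mm^4


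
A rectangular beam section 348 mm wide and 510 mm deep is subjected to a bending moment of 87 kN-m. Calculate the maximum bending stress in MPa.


I = b * h^3 / 12 = 348 * 510^3 / 12 = 3846879000.0 mm^4
y = h / 2 = 510 / 2 = 255.0 mm
M = 87 kN-m = 87000000.0 N-mm
sigma = M * y / I = 87000000.0 * 255.0 / 3846879000.0
= 5.77 MPa

5.77 MPa


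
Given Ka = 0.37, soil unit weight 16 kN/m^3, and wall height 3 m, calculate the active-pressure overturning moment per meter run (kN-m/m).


Pa = 0.5 * Ka * gamma * H^2
= 0.5 * 0.37 * 16 * 3^2
= 26.64 kN/m
Arm = H / 3 = 3 / 3 = 1.0 m
Mo = Pa * arm = Pa * H / 3 = 26.64 * 3 / 3 = 26.64 kN-m/m

26.64 kN-m/m


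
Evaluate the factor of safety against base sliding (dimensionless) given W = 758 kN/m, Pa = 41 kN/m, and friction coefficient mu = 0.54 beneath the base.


Resisting force = mu * W = 0.54 * 758 = 409.32 kN/m
FOS = Resisting / Driving = 409.32 / 41
= 9.9834 (dimensionless)

9.9834 (dimensionless)


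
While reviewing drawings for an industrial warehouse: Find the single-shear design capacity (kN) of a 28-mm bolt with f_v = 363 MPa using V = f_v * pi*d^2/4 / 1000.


A = pi * d^2 / 4 = pi * 28^2 / 4 = 615.7522 mm^2
V = f_v * A / 1000 = 363 * 615.7522 / 1000
= 223.518 kN

223.518 kN


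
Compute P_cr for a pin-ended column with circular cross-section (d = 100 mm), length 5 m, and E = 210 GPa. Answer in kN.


I = pi * d^4 / 64 = 4908738.52 mm^4
L = 5000.0 mm
P_cr = pi^2 * E * I / L^2
= 9.8696 * 210000.0 * 4908738.52 / 5000.0^2
= 406957.38 N = 406.9574 kN

406.9574 kN


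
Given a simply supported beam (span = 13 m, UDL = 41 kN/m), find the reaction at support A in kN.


Total load = w * L = 41 * 13 = 533 kN
By symmetry, each reaction R = total / 2 = 533 / 2 = 266.5 kN

266.5 kN


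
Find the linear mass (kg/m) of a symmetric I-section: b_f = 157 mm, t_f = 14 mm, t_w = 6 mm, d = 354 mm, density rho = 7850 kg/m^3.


A_flanges = 2 * 157 * 14 = 4396 mm^2
A_web = (354 - 2 * 14) * 6 = 1956 mm^2
A_total = 4396 + 1956 = 6352 mm^2 = 0.006352 m^2
Weight = rho * A = 7850 * 0.006352 = 49.8632 kg/m

49.8632 kg/m


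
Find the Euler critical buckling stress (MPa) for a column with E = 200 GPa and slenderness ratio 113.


sigma_cr = pi^2 * E / lambda^2
= 9.8696 * 200000.0 / 113^2
= 9.8696 * 200000.0 / 12769
= 154.587 MPa

154.587 MPa


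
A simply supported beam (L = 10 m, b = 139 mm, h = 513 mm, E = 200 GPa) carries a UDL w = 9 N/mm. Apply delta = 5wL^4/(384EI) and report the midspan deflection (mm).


I = 139 * 513^3 / 12 = 1563815990.25 mm^4
L = 10000.0 mm, w = 9 N/mm, E = 200000.0 MPa
delta = 5 * w * L^4 / (384 * E * I)
= 5 * 9 * 10000.0^4 / (384 * 200000.0 * 1563815990.25)
= 3.7468 mm

3.7468 mm


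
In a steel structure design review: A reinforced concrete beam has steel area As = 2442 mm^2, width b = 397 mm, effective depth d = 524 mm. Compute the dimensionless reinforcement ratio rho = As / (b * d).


rho = As / (b * d)
= 2442 / (397 * 524)
= 2442 / 208028
= 0.011739 (dimensionless)

0.011739 (dimensionless)


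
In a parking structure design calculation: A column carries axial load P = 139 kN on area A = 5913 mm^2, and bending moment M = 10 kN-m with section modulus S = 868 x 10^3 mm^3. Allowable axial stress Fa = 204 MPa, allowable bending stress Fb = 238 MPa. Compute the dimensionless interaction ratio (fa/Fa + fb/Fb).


f_a = P / A = 139000.0 / 5913 = 23.5075 MPa
f_b = M / S = 10000000.0 / 868000.0 = 11.5207 MPa
Ratio = f_a / Fa + f_b / Fb
= 23.5075 / 204 + 11.5207 / 238
= 0.1636 (dimensionless)

0.1636 (dimensionless)


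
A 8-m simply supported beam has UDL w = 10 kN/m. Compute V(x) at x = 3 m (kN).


R_A = w * L / 2 = 10 * 8 / 2 = 40.0 kN
V(x) = R_A - w * x = 40.0 - 10 * 3
= 10.0 kN

10.0 kN


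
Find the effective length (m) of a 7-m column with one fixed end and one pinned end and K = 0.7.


L_eff = K * L
= 0.7 * 7
= 4.9 m

4.9 m


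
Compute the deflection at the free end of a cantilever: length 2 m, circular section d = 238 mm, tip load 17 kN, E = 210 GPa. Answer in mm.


I = pi * d^4 / 64 = pi * 238^4 / 64 = 157498973.25 mm^4
L = 2000.0 mm, P = 17000.0 N, E = 210000.0 MPa
delta = P * L^3 / (3 * E * I)
= 17000.0 * 2000.0^3 / (3 * 210000.0 * 157498973.25)
= 1.3706 mm

1.3706 mm


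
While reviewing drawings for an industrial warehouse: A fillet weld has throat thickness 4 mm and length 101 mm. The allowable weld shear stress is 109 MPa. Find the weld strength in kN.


Strength = throat * length * allowable stress
= 4 * 101 * 109 N
= 44036 N
= 44.04 kN

44.04 kN


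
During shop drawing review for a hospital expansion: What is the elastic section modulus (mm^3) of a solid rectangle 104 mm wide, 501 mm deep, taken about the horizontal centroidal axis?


S = b * h^2 / 6
= 104 * 501^2 / 6
= 104 * 251001 / 6
= 4350684.0 mm^3

4350684.0 mm^3


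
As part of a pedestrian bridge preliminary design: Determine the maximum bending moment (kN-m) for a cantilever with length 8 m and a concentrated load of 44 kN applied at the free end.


For a cantilever with a point load at the free end:
M_max = P * L = 44 * 8 = 352 kN-m

352 kN-m


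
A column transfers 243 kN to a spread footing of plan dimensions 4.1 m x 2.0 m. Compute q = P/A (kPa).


A = 4.1 * 2.0 = 8.2 m^2
q = P / A = 243 / 8.2
= 29.6341 kPa

29.6341 kPa


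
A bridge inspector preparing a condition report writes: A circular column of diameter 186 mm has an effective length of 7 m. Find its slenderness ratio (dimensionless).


Radius of gyration r = d / 4 = 186 / 4 = 46.5 mm
L_eff = 7000.0 mm
Slenderness ratio = L / r = 7000.0 / 46.5 = 150.54 (dimensionless)

150.54 (dimensionless)


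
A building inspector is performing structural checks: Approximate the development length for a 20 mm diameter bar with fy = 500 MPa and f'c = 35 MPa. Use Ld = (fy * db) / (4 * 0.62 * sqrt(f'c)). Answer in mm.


Ld = (fy * db) / (4 * 0.62 * sqrt(f'c))
= (500 * 20) / (4 * 0.62 * sqrt(35))
= 10000 / 14.6719
= 681.58 mm

681.58 mm


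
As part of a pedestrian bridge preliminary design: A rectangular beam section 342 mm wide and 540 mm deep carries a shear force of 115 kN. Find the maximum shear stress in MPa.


A = b * h = 342 * 540 = 184680 mm^2
V = 115 kN = 115000.0 N
tau_max = 1.5 * V / A = 1.5 * 115000.0 / 184680
= 0.934 MPa

0.934 MPa


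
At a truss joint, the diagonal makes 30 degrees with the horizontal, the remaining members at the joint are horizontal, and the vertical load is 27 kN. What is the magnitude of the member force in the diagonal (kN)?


At the joint, only the diagonal has a vertical component, so vertical equilibrium gives:
F * sin(30) = 27
F = 27 / sin(30)
= 27 / 0.5
= 54.0 kN

54.0 kN


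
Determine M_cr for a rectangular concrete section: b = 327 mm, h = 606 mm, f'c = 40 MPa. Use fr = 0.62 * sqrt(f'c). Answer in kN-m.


fr = 0.62 * sqrt(40) = 0.62 * 6.3246 = 3.9212 MPa
I = 327 * 606^3 / 12 = 6064351686.0 mm^4
y_t = 303.0 mm
M_cr = fr * I / y_t = 3.9212 * 6064351686.0 / 303.0 N-mm
= 78.4808 kN-m

78.4808 kN-m
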